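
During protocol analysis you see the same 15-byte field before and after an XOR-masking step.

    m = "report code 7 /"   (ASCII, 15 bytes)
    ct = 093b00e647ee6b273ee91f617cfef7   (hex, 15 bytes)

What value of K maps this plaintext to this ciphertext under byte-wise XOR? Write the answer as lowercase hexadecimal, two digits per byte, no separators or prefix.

Since ct = m ⊕ K, XORing both sides with m gives K = m ⊕ ct.
72 XOR 09 = 7b
65 XOR 3b = 5e
70 XOR 00 = 70
6f XOR e6 = 89
72 XOR 47 = 35
74 XOR ee = 9a
20 XOR 6b = 4b
63 XOR 27 = 44
6f XOR 3e = 51
64 XOR e9 = 8d
65 XOR 1f = 7a
20 XOR 61 = 41
37 XOR 7c = 4b
20 XOR fe = de
2f XOR f7 = d8

7b5e7089359a4b44518d7a414bded8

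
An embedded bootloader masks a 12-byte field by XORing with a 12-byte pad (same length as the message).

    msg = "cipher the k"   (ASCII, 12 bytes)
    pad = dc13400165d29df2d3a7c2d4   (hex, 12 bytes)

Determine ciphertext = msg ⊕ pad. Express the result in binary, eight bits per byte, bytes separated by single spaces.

01100011 xor 11011100 = 10111111
01101001 xor 00010011 = 01111010
01110000 xor 01000000 = 00110000
01101000 xor 00000001 = 01101001
01100101 xor 01100101 = 00000000
01110010 xor 11010010 = 10100000
00100000 xor 10011101 = 10111101
01110100 xor 11110010 = 10000110
01101000 xor 11010011 = 10111011
01100101 xor 10100111 = 11000010
00100000 xor 11000010 = 11100010
01101011 xor 11010100 = 10111111

10111111 01111010 00110000 01101001 00000000 10100000 10111101 10000110 10111011 11000010 11100010 10111111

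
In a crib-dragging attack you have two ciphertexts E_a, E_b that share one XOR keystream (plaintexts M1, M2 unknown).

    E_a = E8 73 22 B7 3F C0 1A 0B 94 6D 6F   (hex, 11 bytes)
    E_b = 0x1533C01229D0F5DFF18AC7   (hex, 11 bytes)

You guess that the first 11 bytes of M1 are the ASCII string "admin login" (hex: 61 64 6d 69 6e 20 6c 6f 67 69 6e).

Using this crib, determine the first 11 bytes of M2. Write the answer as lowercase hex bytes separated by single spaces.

9c 24 8f cc 78 30 83 bb 02 8e c6

First, E_a ⊕ E_b = (M1 ⊕ K) ⊕ (M2 ⊕ K) = M1 ⊕ M2, so the key drops out. Then M2 = (M1 ⊕ M2) ⊕ M1 over the first 11 bytes.
byte 0: (e8 xor 15) xor 61 = fd xor 61 = 9c
byte 1: (73 xor 33) xor 64 = 40 xor 64 = 24
byte 2: (22 xor c0) xor 6d = e2 xor 6d = 8f
byte 3: (b7 xor 12) xor 69 = a5 xor 69 = cc
byte 4: (3f xor 29) xor 6e = 16 xor 6e = 78
byte 5: (c0 xor d0) xor 20 = 10 xor 20 = 30
byte 6: (1a xor f5) xor 6c = ef xor 6c = 83
byte 7: (0b xor df) xor 6f = d4 xor 6f = bb
byte 8: (94 xor f1) xor 67 = 65 xor 67 = 02
byte 9: (6d xor 8a) xor 69 = e7 xor 69 = 8e
byte 10: (6f xor c7) xor 6e = a8 xor 6e = c6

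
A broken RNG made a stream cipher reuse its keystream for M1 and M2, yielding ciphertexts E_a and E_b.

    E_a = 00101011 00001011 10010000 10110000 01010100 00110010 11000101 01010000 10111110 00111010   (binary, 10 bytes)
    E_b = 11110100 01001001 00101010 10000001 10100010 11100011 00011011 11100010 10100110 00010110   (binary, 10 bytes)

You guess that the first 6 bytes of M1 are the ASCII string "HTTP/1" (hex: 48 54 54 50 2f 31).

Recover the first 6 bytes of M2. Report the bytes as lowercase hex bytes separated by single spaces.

97 16 ee 61 d9 e0

First, E_a ⊕ E_b = (M1 ⊕ K) ⊕ (M2 ⊕ K) = M1 ⊕ M2, so the key drops out. Then M2 = (M1 ⊕ M2) ⊕ M1 over the first 6 bytes.
byte 0: (2b XOR f4) XOR 48 = df XOR 48 = 97
byte 1: (0b XOR 49) XOR 54 = 42 XOR 54 = 16
byte 2: (90 XOR 2a) XOR 54 = ba XOR 54 = ee
byte 3: (b0 XOR 81) XOR 50 = 31 XOR 50 = 61
byte 4: (54 XOR a2) XOR 2f = f6 XOR 2f = d9
byte 5: (32 XOR e3) XOR 31 = d1 XOR 31 = e0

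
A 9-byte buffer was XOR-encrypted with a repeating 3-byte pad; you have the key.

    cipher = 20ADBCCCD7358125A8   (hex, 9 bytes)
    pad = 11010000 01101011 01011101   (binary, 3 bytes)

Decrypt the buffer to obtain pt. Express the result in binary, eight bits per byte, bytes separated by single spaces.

11110000 11000110 11100001 00011100 10111100 01101000 01010001 01001110 11110101

The 3-byte key repeats, so the effective keystream is d0 6b 5d d0 6b 5d d0 6b 5d.
byte 0: 20 ^ d0 = f0
byte 1: ad ^ 6b = c6
byte 2: bc ^ 5d = e1
byte 3: cc ^ d0 = 1c
byte 4: d7 ^ 6b = bc
byte 5: 35 ^ 5d = 68
byte 6: 81 ^ d0 = 51
byte 7: 25 ^ 6b = 4e
byte 8: a8 ^ 5d = f5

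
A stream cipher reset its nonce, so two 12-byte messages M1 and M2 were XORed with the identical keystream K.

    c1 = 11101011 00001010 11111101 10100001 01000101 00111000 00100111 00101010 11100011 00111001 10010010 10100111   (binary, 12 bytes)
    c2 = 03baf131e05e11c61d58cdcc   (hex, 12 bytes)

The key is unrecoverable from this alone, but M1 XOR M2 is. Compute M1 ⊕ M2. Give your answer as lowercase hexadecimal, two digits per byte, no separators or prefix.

c1 ⊕ c2 = (M1 ⊕ K) ⊕ (M2 ⊕ K) = M1 ⊕ M2 — the shared key cancels under XOR.
eb ⊕ 03 = e8
0a ⊕ ba = b0
fd ⊕ f1 = 0c
a1 ⊕ 31 = 90
45 ⊕ e0 = a5
38 ⊕ 5e = 66
27 ⊕ 11 = 36
2a ⊕ c6 = ec
e3 ⊕ 1d = fe
39 ⊕ 58 = 61
92 ⊕ cd = 5f
a7 ⊕ cc = 6b

e8b00c90a56636ecfe615f6b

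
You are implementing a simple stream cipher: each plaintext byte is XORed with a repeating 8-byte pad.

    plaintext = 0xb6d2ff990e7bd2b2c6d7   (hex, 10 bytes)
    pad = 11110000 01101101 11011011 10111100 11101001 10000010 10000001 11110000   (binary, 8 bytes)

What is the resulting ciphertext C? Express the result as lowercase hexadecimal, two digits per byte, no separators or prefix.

46bf2425e7f9534236ba

The 8-byte key repeats, so the effective keystream is f0 6d db bc e9 82 81 f0 f0 6d.
byte 0: b6 xor f0 = 46
byte 1: d2 xor 6d = bf
byte 2: ff xor db = 24
byte 3: 99 xor bc = 25
byte 4: 0e xor e9 = e7
byte 5: 7b xor 82 = f9
byte 6: d2 xor 81 = 53
byte 7: b2 xor f0 = 42
byte 8: c6 xor f0 = 36
byte 9: d7 xor 6d = ba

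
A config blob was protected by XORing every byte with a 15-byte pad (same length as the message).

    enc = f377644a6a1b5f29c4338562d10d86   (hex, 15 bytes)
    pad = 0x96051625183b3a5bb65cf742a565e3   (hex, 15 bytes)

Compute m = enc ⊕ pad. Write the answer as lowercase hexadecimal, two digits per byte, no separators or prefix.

6572726f72206572726f7220746865

243 xor 150 = 101
119 xor   5 = 114
100 xor  22 = 114
 74 xor  37 = 111
106 xor  24 = 114
 27 xor  59 =  32
 95 xor  58 = 101
 41 xor  91 = 114
196 xor 182 = 114
 51 xor  92 = 111
133 xor 247 = 114
 98 xor  66 =  32
209 xor 165 = 116
 13 xor 101 = 104
134 xor 227 = 101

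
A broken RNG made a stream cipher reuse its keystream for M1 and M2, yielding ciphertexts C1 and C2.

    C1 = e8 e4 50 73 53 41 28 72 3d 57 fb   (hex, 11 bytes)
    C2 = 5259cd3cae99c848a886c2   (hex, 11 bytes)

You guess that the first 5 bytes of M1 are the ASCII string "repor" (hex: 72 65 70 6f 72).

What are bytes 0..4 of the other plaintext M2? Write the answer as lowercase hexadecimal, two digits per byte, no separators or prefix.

First, C1 ⊕ C2 = (M1 ⊕ K) ⊕ (M2 ⊕ K) = M1 ⊕ M2, so the key drops out. Then M2 = (M1 ⊕ M2) ⊕ M1 over the first 5 bytes.
byte 0: (e8 xor 52) xor 72 = ba xor 72 = c8
byte 1: (e4 xor 59) xor 65 = bd xor 65 = d8
byte 2: (50 xor cd) xor 70 = 9d xor 70 = ed
byte 3: (73 xor 3c) xor 6f = 4f xor 6f = 20
byte 4: (53 xor ae) xor 72 = fd xor 72 = 8f

c8d8ed208f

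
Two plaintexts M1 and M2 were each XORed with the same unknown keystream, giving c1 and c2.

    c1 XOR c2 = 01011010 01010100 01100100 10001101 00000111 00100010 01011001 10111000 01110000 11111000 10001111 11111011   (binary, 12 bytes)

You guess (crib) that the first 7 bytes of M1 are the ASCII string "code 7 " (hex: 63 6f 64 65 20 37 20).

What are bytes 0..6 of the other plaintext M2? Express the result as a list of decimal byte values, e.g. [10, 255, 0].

[57, 59, 0, 232, 39, 21, 121]

Since c1 ⊕ c2 = M1 ⊕ M2, XORing with the guessed M1 bytes yields the corresponding M2 bytes: M2 = (c1 ⊕ c2) ⊕ M1.
5a ^ 63 = 39
54 ^ 6f = 3b
64 ^ 64 = 00
8d ^ 65 = e8
07 ^ 20 = 27
22 ^ 37 = 15
59 ^ 20 = 79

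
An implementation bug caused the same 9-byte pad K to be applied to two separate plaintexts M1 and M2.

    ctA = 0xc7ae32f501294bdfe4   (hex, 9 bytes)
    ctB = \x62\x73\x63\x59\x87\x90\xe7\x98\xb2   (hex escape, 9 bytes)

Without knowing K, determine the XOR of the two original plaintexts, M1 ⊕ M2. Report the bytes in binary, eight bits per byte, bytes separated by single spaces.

10100101 11011101 01010001 10101100 10000110 10111001 10101100 01000111 01010110

ctA ⊕ ctB = (M1 ⊕ K) ⊕ (M2 ⊕ K) = M1 ⊕ M2 — the shared key cancels under XOR.
199 ^  98 = 165
174 ^ 115 = 221
 50 ^  99 =  81
245 ^  89 = 172
  1 ^ 135 = 134
 41 ^ 144 = 185
 75 ^ 231 = 172
223 ^ 152 =  71
228 ^ 178 =  86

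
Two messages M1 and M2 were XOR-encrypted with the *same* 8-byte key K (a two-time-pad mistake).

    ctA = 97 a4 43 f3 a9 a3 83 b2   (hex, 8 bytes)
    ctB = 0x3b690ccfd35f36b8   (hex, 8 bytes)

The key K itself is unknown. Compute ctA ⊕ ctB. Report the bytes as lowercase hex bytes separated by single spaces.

ac cd 4f 3c 7a fc b5 0a

ctA ⊕ ctB = (M1 ⊕ K) ⊕ (M2 ⊕ K) = M1 ⊕ M2 — the shared key cancels under XOR.
byte 0: 97 XOR 3b = ac
byte 1: a4 XOR 69 = cd
byte 2: 43 XOR 0c = 4f
byte 3: f3 XOR cf = 3c
byte 4: a9 XOR d3 = 7a
byte 5: a3 XOR 5f = fc
byte 6: 83 XOR 36 = b5
byte 7: b2 XOR b8 = 0a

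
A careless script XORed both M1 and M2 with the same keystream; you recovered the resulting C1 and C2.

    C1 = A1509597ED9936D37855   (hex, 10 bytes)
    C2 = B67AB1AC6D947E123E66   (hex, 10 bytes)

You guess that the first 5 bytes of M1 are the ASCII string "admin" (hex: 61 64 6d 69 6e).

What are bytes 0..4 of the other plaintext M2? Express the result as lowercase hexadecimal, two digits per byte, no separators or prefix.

764e4952ee

First, C1 ⊕ C2 = (M1 ⊕ K) ⊕ (M2 ⊕ K) = M1 ⊕ M2, so the key drops out. Then M2 = (M1 ⊕ M2) ⊕ M1 over the first 5 bytes.
byte 0: (a1 xor b6) xor 61 = 17 xor 61 = 76
byte 1: (50 xor 7a) xor 64 = 2a xor 64 = 4e
byte 2: (95 xor b1) xor 6d = 24 xor 6d = 49
byte 3: (97 xor ac) xor 69 = 3b xor 69 = 52
byte 4: (ed xor 6d) xor 6e = 80 xor 6e = ee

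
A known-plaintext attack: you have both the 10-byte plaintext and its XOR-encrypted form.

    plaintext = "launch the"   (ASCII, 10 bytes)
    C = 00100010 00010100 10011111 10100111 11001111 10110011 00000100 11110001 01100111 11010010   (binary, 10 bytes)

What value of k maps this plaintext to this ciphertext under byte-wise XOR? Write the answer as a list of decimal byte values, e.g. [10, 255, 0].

Since C = plaintext ⊕ k, XORing both sides with plaintext gives k = plaintext ⊕ C.
byte 0: 01101100 ^ 00100010 = 01001110
byte 1: 01100001 ^ 00010100 = 01110101
byte 2: 01110101 ^ 10011111 = 11101010
byte 3: 01101110 ^ 10100111 = 11001001
byte 4: 01100011 ^ 11001111 = 10101100
byte 5: 01101000 ^ 10110011 = 11011011
byte 6: 00100000 ^ 00000100 = 00100100
byte 7: 01110100 ^ 11110001 = 10000101
byte 8: 01101000 ^ 01100111 = 00001111
byte 9: 01100101 ^ 11010010 = 10110111

[78, 117, 234, 201, 172, 219, 36, 133, 15, 183]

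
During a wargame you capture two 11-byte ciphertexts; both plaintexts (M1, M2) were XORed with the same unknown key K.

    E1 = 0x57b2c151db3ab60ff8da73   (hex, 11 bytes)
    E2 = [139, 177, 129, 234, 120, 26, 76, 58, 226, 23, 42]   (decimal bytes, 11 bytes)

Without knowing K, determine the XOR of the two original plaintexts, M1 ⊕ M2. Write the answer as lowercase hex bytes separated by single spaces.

dc 03 40 bb a3 20 fa 35 1a cd 59

E1 ⊕ E2 = (M1 ⊕ K) ⊕ (M2 ⊕ K) = M1 ⊕ M2 — the shared key cancels under XOR.
57 XOR 8b = dc
b2 XOR b1 = 03
c1 XOR 81 = 40
51 XOR ea = bb
db XOR 78 = a3
3a XOR 1a = 20
b6 XOR 4c = fa
0f XOR 3a = 35
f8 XOR e2 = 1a
da XOR 17 = cd
73 XOR 2a = 59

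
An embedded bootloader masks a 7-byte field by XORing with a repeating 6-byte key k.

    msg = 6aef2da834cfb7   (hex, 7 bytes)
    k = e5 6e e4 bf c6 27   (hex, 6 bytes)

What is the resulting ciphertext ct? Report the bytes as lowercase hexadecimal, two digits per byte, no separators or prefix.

8f81c917f2e852

The 6-byte key repeats, so the effective keystream is e5 6e e4 bf c6 27 e5.
byte 0: 01101010 ⊕ 11100101 = 10001111
byte 1: 11101111 ⊕ 01101110 = 10000001
byte 2: 00101101 ⊕ 11100100 = 11001001
byte 3: 10101000 ⊕ 10111111 = 00010111
byte 4: 00110100 ⊕ 11000110 = 11110010
byte 5: 11001111 ⊕ 00100111 = 11101000
byte 6: 10110111 ⊕ 11100101 = 01010010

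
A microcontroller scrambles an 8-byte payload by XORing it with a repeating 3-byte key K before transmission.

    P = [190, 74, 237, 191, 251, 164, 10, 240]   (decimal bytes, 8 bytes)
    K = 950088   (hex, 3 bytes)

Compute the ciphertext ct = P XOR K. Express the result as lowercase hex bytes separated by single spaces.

2b 4a 65 2a fb 2c 9f f0

The 3-byte key repeats, so the effective keystream is 95 00 88 95 00 88 95 00.
byte 0: be ^ 95 = 2b
byte 1: 4a ^ 00 = 4a
byte 2: ed ^ 88 = 65
byte 3: bf ^ 95 = 2a
byte 4: fb ^ 00 = fb
byte 5: a4 ^ 88 = 2c
byte 6: 0a ^ 95 = 9f
byte 7: f0 ^ 00 = f0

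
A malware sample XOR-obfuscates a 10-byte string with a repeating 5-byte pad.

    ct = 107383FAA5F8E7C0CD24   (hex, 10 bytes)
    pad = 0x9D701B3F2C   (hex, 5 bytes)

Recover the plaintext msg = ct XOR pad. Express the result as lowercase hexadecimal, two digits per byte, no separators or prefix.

8d0398c5896597dbf208

The 5-byte key repeats, so the effective keystream is 9d 70 1b 3f 2c 9d 70 1b 3f 2c.
byte 0: 10 ^ 9d = 8d
byte 1: 73 ^ 70 = 03
byte 2: 83 ^ 1b = 98
byte 3: fa ^ 3f = c5
byte 4: a5 ^ 2c = 89
byte 5: f8 ^ 9d = 65
byte 6: e7 ^ 70 = 97
byte 7: c0 ^ 1b = db
byte 8: cd ^ 3f = f2
byte 9: 24 ^ 2c = 08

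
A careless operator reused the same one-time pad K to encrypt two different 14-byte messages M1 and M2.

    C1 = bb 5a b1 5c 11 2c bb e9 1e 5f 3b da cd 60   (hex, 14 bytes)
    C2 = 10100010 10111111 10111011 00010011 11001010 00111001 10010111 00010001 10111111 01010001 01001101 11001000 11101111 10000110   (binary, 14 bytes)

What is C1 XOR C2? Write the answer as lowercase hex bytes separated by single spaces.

C1 ⊕ C2 = (M1 ⊕ K) ⊕ (M2 ⊕ K) = M1 ⊕ M2 — the shared key cancels under XOR.
byte 0: 187 ^ 162 =  25
byte 1:  90 ^ 191 = 229
byte 2: 177 ^ 187 =  10
byte 3:  92 ^  19 =  79
byte 4:  17 ^ 202 = 219
byte 5:  44 ^  57 =  21
byte 6: 187 ^ 151 =  44
byte 7: 233 ^  17 = 248
byte 8:  30 ^ 191 = 161
byte 9:  95 ^  81 =  14
byte 10:  59 ^  77 = 118
byte 11: 218 ^ 200 =  18
byte 12: 205 ^ 239 =  34
byte 13:  96 ^ 134 = 230

19 e5 0a 4f db 15 2c f8 a1 0e 76 12 22 e6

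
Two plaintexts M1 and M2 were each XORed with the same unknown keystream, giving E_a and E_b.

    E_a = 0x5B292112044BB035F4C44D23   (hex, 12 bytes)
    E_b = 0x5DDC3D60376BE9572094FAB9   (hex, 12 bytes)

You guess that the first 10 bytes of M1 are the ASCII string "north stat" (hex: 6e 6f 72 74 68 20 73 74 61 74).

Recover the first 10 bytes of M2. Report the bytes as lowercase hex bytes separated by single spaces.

68 9a 6e 06 5b 00 2a 16 b5 24

First, E_a ⊕ E_b = (M1 ⊕ K) ⊕ (M2 ⊕ K) = M1 ⊕ M2, so the key drops out. Then M2 = (M1 ⊕ M2) ⊕ M1 over the first 10 bytes.
byte 0: (5b xor 5d) xor 6e = 06 xor 6e = 68
byte 1: (29 xor dc) xor 6f = f5 xor 6f = 9a
byte 2: (21 xor 3d) xor 72 = 1c xor 72 = 6e
byte 3: (12 xor 60) xor 74 = 72 xor 74 = 06
byte 4: (04 xor 37) xor 68 = 33 xor 68 = 5b
byte 5: (4b xor 6b) xor 20 = 20 xor 20 = 00
byte 6: (b0 xor e9) xor 73 = 59 xor 73 = 2a
byte 7: (35 xor 57) xor 74 = 62 xor 74 = 16
byte 8: (f4 xor 20) xor 61 = d4 xor 61 = b5
byte 9: (c4 xor 94) xor 74 = 50 xor 74 = 24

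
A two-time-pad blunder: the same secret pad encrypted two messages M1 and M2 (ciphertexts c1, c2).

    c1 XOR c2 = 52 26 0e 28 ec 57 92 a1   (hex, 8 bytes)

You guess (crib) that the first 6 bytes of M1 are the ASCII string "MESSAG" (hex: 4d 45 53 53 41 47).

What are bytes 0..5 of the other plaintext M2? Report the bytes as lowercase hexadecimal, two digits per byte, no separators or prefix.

1f635d7bad10

Since c1 ⊕ c2 = M1 ⊕ M2, XORing with the guessed M1 bytes yields the corresponding M2 bytes: M2 = (c1 ⊕ c2) ⊕ M1.
byte 0: 52 ⊕ 4d = 1f
byte 1: 26 ⊕ 45 = 63
byte 2: 0e ⊕ 53 = 5d
byte 3: 28 ⊕ 53 = 7b
byte 4: ec ⊕ 41 = ad
byte 5: 57 ⊕ 47 = 10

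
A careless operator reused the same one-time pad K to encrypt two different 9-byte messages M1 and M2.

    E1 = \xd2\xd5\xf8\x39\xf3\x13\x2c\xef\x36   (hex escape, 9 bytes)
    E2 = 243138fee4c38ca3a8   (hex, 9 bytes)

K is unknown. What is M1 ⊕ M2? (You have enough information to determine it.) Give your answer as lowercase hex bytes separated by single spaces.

E1 ⊕ E2 = (M1 ⊕ K) ⊕ (M2 ⊕ K) = M1 ⊕ M2 — the shared key cancels under XOR.
byte 0: d2 ⊕ 24 = f6
byte 1: d5 ⊕ 31 = e4
byte 2: f8 ⊕ 38 = c0
byte 3: 39 ⊕ fe = c7
byte 4: f3 ⊕ e4 = 17
byte 5: 13 ⊕ c3 = d0
byte 6: 2c ⊕ 8c = a0
byte 7: ef ⊕ a3 = 4c
byte 8: 36 ⊕ a8 = 9e

f6 e4 c0 c7 17 d0 a0 4c 9e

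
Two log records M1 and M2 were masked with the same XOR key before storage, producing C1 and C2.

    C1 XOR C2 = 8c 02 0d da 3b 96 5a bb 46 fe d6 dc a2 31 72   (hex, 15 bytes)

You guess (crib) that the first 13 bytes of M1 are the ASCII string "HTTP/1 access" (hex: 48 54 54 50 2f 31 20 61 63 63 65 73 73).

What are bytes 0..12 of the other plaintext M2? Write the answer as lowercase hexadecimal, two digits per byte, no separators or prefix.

c456598a14a77ada259db3afd1

Since C1 ⊕ C2 = M1 ⊕ M2, XORing with the guessed M1 bytes yields the corresponding M2 bytes: M2 = (C1 ⊕ C2) ⊕ M1.
byte 0: 140 XOR  72 = 196
byte 1:   2 XOR  84 =  86
byte 2:  13 XOR  84 =  89
byte 3: 218 XOR  80 = 138
byte 4:  59 XOR  47 =  20
byte 5: 150 XOR  49 = 167
byte 6:  90 XOR  32 = 122
byte 7: 187 XOR  97 = 218
byte 8:  70 XOR  99 =  37
byte 9: 254 XOR  99 = 157
byte 10: 214 XOR 101 = 179
byte 11: 220 XOR 115 = 175
byte 12: 162 XOR 115 = 209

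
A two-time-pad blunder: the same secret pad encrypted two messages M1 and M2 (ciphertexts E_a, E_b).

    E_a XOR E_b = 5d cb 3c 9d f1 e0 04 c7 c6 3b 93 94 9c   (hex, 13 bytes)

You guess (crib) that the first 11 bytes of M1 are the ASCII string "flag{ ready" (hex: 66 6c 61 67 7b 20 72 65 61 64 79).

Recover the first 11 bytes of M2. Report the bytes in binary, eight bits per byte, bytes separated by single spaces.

Since E_a ⊕ E_b = M1 ⊕ M2, XORing with the guessed M1 bytes yields the corresponding M2 bytes: M2 = (E_a ⊕ E_b) ⊕ M1.
byte 0:  93 xor 102 =  59
byte 1: 203 xor 108 = 167
byte 2:  60 xor  97 =  93
byte 3: 157 xor 103 = 250
byte 4: 241 xor 123 = 138
byte 5: 224 xor  32 = 192
byte 6:   4 xor 114 = 118
byte 7: 199 xor 101 = 162
byte 8: 198 xor  97 = 167
byte 9:  59 xor 100 =  95
byte 10: 147 xor 121 = 234

00111011 10100111 01011101 11111010 10001010 11000000 01110110 10100010 10100111 01011111 11101010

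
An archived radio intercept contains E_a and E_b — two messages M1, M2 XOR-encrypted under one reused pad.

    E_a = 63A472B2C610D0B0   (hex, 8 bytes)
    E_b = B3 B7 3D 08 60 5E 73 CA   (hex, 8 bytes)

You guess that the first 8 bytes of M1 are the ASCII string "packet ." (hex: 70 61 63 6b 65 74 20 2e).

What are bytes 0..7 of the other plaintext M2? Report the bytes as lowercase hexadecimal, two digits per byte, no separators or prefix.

First, E_a ⊕ E_b = (M1 ⊕ K) ⊕ (M2 ⊕ K) = M1 ⊕ M2, so the key drops out. Then M2 = (M1 ⊕ M2) ⊕ M1 over the first 8 bytes.
byte 0: (63 xor b3) xor 70 = d0 xor 70 = a0
byte 1: (a4 xor b7) xor 61 = 13 xor 61 = 72
byte 2: (72 xor 3d) xor 63 = 4f xor 63 = 2c
byte 3: (b2 xor 08) xor 6b = ba xor 6b = d1
byte 4: (c6 xor 60) xor 65 = a6 xor 65 = c3
byte 5: (10 xor 5e) xor 74 = 4e xor 74 = 3a
byte 6: (d0 xor 73) xor 20 = a3 xor 20 = 83
byte 7: (b0 xor ca) xor 2e = 7a xor 2e = 54

a0722cd1c33a8354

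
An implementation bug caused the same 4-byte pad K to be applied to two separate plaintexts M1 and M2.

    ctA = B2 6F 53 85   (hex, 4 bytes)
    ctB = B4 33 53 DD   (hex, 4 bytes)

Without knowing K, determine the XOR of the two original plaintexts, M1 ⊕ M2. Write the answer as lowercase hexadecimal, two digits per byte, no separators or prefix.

065c0058

ctA ⊕ ctB = (M1 ⊕ K) ⊕ (M2 ⊕ K) = M1 ⊕ M2 — the shared key cancels under XOR.
byte 0: 178 XOR 180 =   6
byte 1: 111 XOR  51 =  92
byte 2:  83 XOR  83 =   0
byte 3: 133 XOR 221 =  88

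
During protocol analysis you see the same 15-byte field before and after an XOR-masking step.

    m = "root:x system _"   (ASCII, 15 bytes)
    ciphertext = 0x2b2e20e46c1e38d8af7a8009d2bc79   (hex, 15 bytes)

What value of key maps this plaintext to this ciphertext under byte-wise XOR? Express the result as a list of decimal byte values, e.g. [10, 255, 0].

[89, 65, 79, 144, 86, 102, 24, 171, 214, 9, 244, 108, 191, 156, 38]

Since ciphertext = m ⊕ key, XORing both sides with m gives key = m ⊕ ciphertext.
byte 0: 72 ⊕ 2b = 59
byte 1: 6f ⊕ 2e = 41
byte 2: 6f ⊕ 20 = 4f
byte 3: 74 ⊕ e4 = 90
byte 4: 3a ⊕ 6c = 56
byte 5: 78 ⊕ 1e = 66
byte 6: 20 ⊕ 38 = 18
byte 7: 73 ⊕ d8 = ab
byte 8: 79 ⊕ af = d6
byte 9: 73 ⊕ 7a = 09
byte 10: 74 ⊕ 80 = f4
byte 11: 65 ⊕ 09 = 6c
byte 12: 6d ⊕ d2 = bf
byte 13: 20 ⊕ bc = 9c
byte 14: 5f ⊕ 79 = 26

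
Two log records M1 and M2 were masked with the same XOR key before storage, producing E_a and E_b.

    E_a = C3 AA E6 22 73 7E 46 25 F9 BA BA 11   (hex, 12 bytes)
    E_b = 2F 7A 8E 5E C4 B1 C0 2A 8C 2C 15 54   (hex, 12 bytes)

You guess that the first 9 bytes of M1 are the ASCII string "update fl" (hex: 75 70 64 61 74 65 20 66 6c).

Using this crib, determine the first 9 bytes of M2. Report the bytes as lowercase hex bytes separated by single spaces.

99 a0 0c 1d c3 aa a6 69 19

First, E_a ⊕ E_b = (M1 ⊕ K) ⊕ (M2 ⊕ K) = M1 ⊕ M2, so the key drops out. Then M2 = (M1 ⊕ M2) ⊕ M1 over the first 9 bytes.
byte 0: (c3 ^ 2f) ^ 75 = ec ^ 75 = 99
byte 1: (aa ^ 7a) ^ 70 = d0 ^ 70 = a0
byte 2: (e6 ^ 8e) ^ 64 = 68 ^ 64 = 0c
byte 3: (22 ^ 5e) ^ 61 = 7c ^ 61 = 1d
byte 4: (73 ^ c4) ^ 74 = b7 ^ 74 = c3
byte 5: (7e ^ b1) ^ 65 = cf ^ 65 = aa
byte 6: (46 ^ c0) ^ 20 = 86 ^ 20 = a6
byte 7: (25 ^ 2a) ^ 66 = 0f ^ 66 = 69
byte 8: (f9 ^ 8c) ^ 6c = 75 ^ 6c = 19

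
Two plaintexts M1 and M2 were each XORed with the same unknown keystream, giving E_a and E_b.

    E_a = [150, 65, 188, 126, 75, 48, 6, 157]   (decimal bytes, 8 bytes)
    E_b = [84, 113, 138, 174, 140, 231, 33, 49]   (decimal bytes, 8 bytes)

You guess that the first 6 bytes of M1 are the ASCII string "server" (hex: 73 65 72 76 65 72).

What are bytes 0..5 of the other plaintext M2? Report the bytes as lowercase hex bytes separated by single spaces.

b1 55 44 a6 a2 a5

First, E_a ⊕ E_b = (M1 ⊕ K) ⊕ (M2 ⊕ K) = M1 ⊕ M2, so the key drops out. Then M2 = (M1 ⊕ M2) ⊕ M1 over the first 6 bytes.
byte 0: (96 ^ 54) ^ 73 = c2 ^ 73 = b1
byte 1: (41 ^ 71) ^ 65 = 30 ^ 65 = 55
byte 2: (bc ^ 8a) ^ 72 = 36 ^ 72 = 44
byte 3: (7e ^ ae) ^ 76 = d0 ^ 76 = a6
byte 4: (4b ^ 8c) ^ 65 = c7 ^ 65 = a2
byte 5: (30 ^ e7) ^ 72 = d7 ^ 72 = a5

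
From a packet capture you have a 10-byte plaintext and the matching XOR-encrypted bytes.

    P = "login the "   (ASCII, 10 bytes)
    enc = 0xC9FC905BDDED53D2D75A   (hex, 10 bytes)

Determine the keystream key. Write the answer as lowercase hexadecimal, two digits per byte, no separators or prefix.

Since enc = P ⊕ key, XORing both sides with P gives key = P ⊕ enc.
01101100 xor 11001001 = 10100101
01101111 xor 11111100 = 10010011
01100111 xor 10010000 = 11110111
01101001 xor 01011011 = 00110010
01101110 xor 11011101 = 10110011
00100000 xor 11101101 = 11001101
01110100 xor 01010011 = 00100111
01101000 xor 11010010 = 10111010
01100101 xor 11010111 = 10110010
00100000 xor 01011010 = 01111010

a593f732b3cd27bab27a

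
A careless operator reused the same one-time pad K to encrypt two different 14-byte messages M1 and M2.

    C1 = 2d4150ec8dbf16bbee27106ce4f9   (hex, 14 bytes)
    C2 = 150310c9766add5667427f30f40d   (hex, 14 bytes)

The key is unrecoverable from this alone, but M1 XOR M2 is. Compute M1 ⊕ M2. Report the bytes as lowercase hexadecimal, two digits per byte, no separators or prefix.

C1 ⊕ C2 = (M1 ⊕ K) ⊕ (M2 ⊕ K) = M1 ⊕ M2 — the shared key cancels under XOR.
2d ^ 15 = 38
41 ^ 03 = 42
50 ^ 10 = 40
ec ^ c9 = 25
8d ^ 76 = fb
bf ^ 6a = d5
16 ^ dd = cb
bb ^ 56 = ed
ee ^ 67 = 89
27 ^ 42 = 65
10 ^ 7f = 6f
6c ^ 30 = 5c
e4 ^ f4 = 10
f9 ^ 0d = f4

38424025fbd5cbed89656f5c10f4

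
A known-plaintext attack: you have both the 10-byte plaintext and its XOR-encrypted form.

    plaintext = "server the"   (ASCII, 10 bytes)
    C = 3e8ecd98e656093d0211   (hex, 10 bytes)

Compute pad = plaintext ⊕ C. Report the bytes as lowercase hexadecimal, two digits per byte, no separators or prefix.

4debbfee832429496a74

Since C = plaintext ⊕ pad, XORing both sides with plaintext gives pad = plaintext ⊕ C.
115 XOR  62 =  77
101 XOR 142 = 235
114 XOR 205 = 191
118 XOR 152 = 238
101 XOR 230 = 131
114 XOR  86 =  36
 32 XOR   9 =  41
116 XOR  61 =  73
104 XOR   2 = 106
101 XOR  17 = 116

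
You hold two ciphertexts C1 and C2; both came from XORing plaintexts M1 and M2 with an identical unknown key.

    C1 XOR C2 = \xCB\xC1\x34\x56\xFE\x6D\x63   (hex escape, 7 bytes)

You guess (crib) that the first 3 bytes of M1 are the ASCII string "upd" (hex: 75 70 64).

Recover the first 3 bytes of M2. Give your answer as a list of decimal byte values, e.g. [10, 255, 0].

[190, 177, 80]

Since C1 ⊕ C2 = M1 ⊕ M2, XORing with the guessed M1 bytes yields the corresponding M2 bytes: M2 = (C1 ⊕ C2) ⊕ M1.
byte 0: cb ^ 75 = be
byte 1: c1 ^ 70 = b1
byte 2: 34 ^ 64 = 50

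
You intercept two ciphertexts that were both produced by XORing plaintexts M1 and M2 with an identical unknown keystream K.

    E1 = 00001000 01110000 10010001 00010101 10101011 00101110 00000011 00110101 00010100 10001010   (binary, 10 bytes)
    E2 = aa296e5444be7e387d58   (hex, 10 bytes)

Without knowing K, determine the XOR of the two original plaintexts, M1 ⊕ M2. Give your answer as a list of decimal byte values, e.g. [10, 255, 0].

[162, 89, 255, 65, 239, 144, 125, 13, 105, 210]

E1 ⊕ E2 = (M1 ⊕ K) ⊕ (M2 ⊕ K) = M1 ⊕ M2 — the shared key cancels under XOR.
08 XOR aa = a2
70 XOR 29 = 59
91 XOR 6e = ff
15 XOR 54 = 41
ab XOR 44 = ef
2e XOR be = 90
03 XOR 7e = 7d
35 XOR 38 = 0d
14 XOR 7d = 69
8a XOR 58 = d2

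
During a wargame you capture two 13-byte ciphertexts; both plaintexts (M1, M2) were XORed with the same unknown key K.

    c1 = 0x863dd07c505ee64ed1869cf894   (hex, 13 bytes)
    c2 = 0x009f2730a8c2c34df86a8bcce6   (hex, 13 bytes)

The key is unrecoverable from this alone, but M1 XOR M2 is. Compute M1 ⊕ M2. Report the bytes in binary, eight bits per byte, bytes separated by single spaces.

c1 ⊕ c2 = (M1 ⊕ K) ⊕ (M2 ⊕ K) = M1 ⊕ M2 — the shared key cancels under XOR.
byte 0: 10000110 ^ 00000000 = 10000110
byte 1: 00111101 ^ 10011111 = 10100010
byte 2: 11010000 ^ 00100111 = 11110111
byte 3: 01111100 ^ 00110000 = 01001100
byte 4: 01010000 ^ 10101000 = 11111000
byte 5: 01011110 ^ 11000010 = 10011100
byte 6: 11100110 ^ 11000011 = 00100101
byte 7: 01001110 ^ 01001101 = 00000011
byte 8: 11010001 ^ 11111000 = 00101001
byte 9: 10000110 ^ 01101010 = 11101100
byte 10: 10011100 ^ 10001011 = 00010111
byte 11: 11111000 ^ 11001100 = 00110100
byte 12: 10010100 ^ 11100110 = 01110010

10000110 10100010 11110111 01001100 11111000 10011100 00100101 00000011 00101001 11101100 00010111 00110100 01110010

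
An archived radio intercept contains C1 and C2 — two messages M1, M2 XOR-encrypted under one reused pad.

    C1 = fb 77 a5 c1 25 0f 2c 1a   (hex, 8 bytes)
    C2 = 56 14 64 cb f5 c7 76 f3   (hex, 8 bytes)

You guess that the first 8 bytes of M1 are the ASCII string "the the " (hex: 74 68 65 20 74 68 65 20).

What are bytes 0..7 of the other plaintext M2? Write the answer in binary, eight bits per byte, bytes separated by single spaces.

11011001 00001011 10100100 00101010 10100100 10100000 00111111 11001001

First, C1 ⊕ C2 = (M1 ⊕ K) ⊕ (M2 ⊕ K) = M1 ⊕ M2, so the key drops out. Then M2 = (M1 ⊕ M2) ⊕ M1 over the first 8 bytes.
byte 0: (fb ⊕ 56) ⊕ 74 = ad ⊕ 74 = d9
byte 1: (77 ⊕ 14) ⊕ 68 = 63 ⊕ 68 = 0b
byte 2: (a5 ⊕ 64) ⊕ 65 = c1 ⊕ 65 = a4
byte 3: (c1 ⊕ cb) ⊕ 20 = 0a ⊕ 20 = 2a
byte 4: (25 ⊕ f5) ⊕ 74 = d0 ⊕ 74 = a4
byte 5: (0f ⊕ c7) ⊕ 68 = c8 ⊕ 68 = a0
byte 6: (2c ⊕ 76) ⊕ 65 = 5a ⊕ 65 = 3f
byte 7: (1a ⊕ f3) ⊕ 20 = e9 ⊕ 20 = c9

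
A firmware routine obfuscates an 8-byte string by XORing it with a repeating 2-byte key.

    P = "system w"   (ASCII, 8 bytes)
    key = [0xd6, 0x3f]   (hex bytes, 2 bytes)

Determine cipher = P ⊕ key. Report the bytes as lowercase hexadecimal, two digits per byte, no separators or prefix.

a546a54bb352f648

The 2-byte key repeats, so the effective keystream is d6 3f d6 3f d6 3f d6 3f.
byte 0: 73 ^ d6 = a5
byte 1: 79 ^ 3f = 46
byte 2: 73 ^ d6 = a5
byte 3: 74 ^ 3f = 4b
byte 4: 65 ^ d6 = b3
byte 5: 6d ^ 3f = 52
byte 6: 20 ^ d6 = f6
byte 7: 77 ^ 3f = 48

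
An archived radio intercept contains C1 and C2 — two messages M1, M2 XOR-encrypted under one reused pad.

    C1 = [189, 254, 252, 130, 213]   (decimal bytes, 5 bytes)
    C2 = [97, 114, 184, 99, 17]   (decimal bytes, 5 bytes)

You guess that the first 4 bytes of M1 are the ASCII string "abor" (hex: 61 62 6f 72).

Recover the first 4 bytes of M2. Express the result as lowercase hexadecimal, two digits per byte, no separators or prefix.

First, C1 ⊕ C2 = (M1 ⊕ K) ⊕ (M2 ⊕ K) = M1 ⊕ M2, so the key drops out. Then M2 = (M1 ⊕ M2) ⊕ M1 over the first 4 bytes.
byte 0: (bd xor 61) xor 61 = dc xor 61 = bd
byte 1: (fe xor 72) xor 62 = 8c xor 62 = ee
byte 2: (fc xor b8) xor 6f = 44 xor 6f = 2b
byte 3: (82 xor 63) xor 72 = e1 xor 72 = 93

bdee2b93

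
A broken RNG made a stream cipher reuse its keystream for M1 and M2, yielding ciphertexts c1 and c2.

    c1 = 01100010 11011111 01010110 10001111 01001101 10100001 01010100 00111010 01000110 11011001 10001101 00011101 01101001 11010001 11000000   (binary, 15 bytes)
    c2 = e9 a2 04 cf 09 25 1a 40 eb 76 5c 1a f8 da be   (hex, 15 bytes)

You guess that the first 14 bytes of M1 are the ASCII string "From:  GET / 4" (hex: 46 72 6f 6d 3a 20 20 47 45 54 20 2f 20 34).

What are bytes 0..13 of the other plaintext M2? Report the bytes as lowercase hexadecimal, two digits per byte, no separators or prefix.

First, c1 ⊕ c2 = (M1 ⊕ K) ⊕ (M2 ⊕ K) = M1 ⊕ M2, so the key drops out. Then M2 = (M1 ⊕ M2) ⊕ M1 over the first 14 bytes.
byte 0: (62 XOR e9) XOR 46 = 8b XOR 46 = cd
byte 1: (df XOR a2) XOR 72 = 7d XOR 72 = 0f
byte 2: (56 XOR 04) XOR 6f = 52 XOR 6f = 3d
byte 3: (8f XOR cf) XOR 6d = 40 XOR 6d = 2d
byte 4: (4d XOR 09) XOR 3a = 44 XOR 3a = 7e
byte 5: (a1 XOR 25) XOR 20 = 84 XOR 20 = a4
byte 6: (54 XOR 1a) XOR 20 = 4e XOR 20 = 6e
byte 7: (3a XOR 40) XOR 47 = 7a XOR 47 = 3d
byte 8: (46 XOR eb) XOR 45 = ad XOR 45 = e8
byte 9: (d9 XOR 76) XOR 54 = af XOR 54 = fb
byte 10: (8d XOR 5c) XOR 20 = d1 XOR 20 = f1
byte 11: (1d XOR 1a) XOR 2f = 07 XOR 2f = 28
byte 12: (69 XOR f8) XOR 20 = 91 XOR 20 = b1
byte 13: (d1 XOR da) XOR 34 = 0b XOR 34 = 3f

cd0f3d2d7ea46e3de8fbf128b13f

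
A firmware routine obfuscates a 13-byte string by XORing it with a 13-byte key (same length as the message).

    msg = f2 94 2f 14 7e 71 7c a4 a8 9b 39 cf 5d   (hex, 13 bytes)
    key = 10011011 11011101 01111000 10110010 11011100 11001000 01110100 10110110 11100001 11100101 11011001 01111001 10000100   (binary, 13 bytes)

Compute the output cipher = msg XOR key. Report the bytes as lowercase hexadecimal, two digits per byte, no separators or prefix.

XOR is its own inverse, so applying the key byte-wise gives the result directly.
byte 0: f2 xor 9b = 69
byte 1: 94 xor dd = 49
byte 2: 2f xor 78 = 57
byte 3: 14 xor b2 = a6
byte 4: 7e xor dc = a2
byte 5: 71 xor c8 = b9
byte 6: 7c xor 74 = 08
byte 7: a4 xor b6 = 12
byte 8: a8 xor e1 = 49
byte 9: 9b xor e5 = 7e
byte 10: 39 xor d9 = e0
byte 11: cf xor 79 = b6
byte 12: 5d xor 84 = d9

694957a6a2b90812497ee0b6d9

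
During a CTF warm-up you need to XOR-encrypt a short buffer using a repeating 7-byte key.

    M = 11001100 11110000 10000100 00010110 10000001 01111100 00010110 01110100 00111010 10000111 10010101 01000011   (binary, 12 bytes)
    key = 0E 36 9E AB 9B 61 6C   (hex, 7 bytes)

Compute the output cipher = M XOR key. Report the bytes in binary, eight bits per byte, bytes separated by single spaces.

The 7-byte key repeats, so the effective keystream is 0e 36 9e ab 9b 61 6c 0e 36 9e ab 9b.
byte 0: cc XOR 0e = c2
byte 1: f0 XOR 36 = c6
byte 2: 84 XOR 9e = 1a
byte 3: 16 XOR ab = bd
byte 4: 81 XOR 9b = 1a
byte 5: 7c XOR 61 = 1d
byte 6: 16 XOR 6c = 7a
byte 7: 74 XOR 0e = 7a
byte 8: 3a XOR 36 = 0c
byte 9: 87 XOR 9e = 19
byte 10: 95 XOR ab = 3e
byte 11: 43 XOR 9b = d8

11000010 11000110 00011010 10111101 00011010 00011101 01111010 01111010 00001100 00011001 00111110 11011000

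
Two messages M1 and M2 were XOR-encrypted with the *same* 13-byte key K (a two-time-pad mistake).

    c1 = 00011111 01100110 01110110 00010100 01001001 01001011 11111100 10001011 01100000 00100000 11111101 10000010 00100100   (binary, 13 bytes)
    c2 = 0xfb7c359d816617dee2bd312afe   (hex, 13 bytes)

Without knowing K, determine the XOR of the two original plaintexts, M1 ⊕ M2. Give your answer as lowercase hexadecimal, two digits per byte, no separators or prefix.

e41a4389c82deb55829dcca8da

c1 ⊕ c2 = (M1 ⊕ K) ⊕ (M2 ⊕ K) = M1 ⊕ M2 — the shared key cancels under XOR.
1f ^ fb = e4
66 ^ 7c = 1a
76 ^ 35 = 43
14 ^ 9d = 89
49 ^ 81 = c8
4b ^ 66 = 2d
fc ^ 17 = eb
8b ^ de = 55
60 ^ e2 = 82
20 ^ bd = 9d
fd ^ 31 = cc
82 ^ 2a = a8
24 ^ fe = da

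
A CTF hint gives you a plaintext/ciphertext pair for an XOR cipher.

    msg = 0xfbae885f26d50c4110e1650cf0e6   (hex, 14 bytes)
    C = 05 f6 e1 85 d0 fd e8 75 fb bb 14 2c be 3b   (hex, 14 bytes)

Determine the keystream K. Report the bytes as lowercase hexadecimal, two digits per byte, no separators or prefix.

fe5869daf628e434eb5a71204edd

Since C = msg ⊕ K, XORing both sides with msg gives K = msg ⊕ C.
byte 0: fb ^ 05 = fe
byte 1: ae ^ f6 = 58
byte 2: 88 ^ e1 = 69
byte 3: 5f ^ 85 = da
byte 4: 26 ^ d0 = f6
byte 5: d5 ^ fd = 28
byte 6: 0c ^ e8 = e4
byte 7: 41 ^ 75 = 34
byte 8: 10 ^ fb = eb
byte 9: e1 ^ bb = 5a
byte 10: 65 ^ 14 = 71
byte 11: 0c ^ 2c = 20
byte 12: f0 ^ be = 4e
byte 13: e6 ^ 3b = dd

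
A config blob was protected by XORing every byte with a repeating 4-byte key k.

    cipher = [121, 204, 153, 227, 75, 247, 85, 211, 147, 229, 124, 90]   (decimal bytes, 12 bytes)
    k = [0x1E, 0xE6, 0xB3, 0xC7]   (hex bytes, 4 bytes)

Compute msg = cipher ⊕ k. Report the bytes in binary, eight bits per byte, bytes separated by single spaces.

The 4-byte key repeats, so the effective keystream is 1e e6 b3 c7 1e e6 b3 c7 1e e6 b3 c7.
byte 0: 79 ⊕ 1e = 67
byte 1: cc ⊕ e6 = 2a
byte 2: 99 ⊕ b3 = 2a
byte 3: e3 ⊕ c7 = 24
byte 4: 4b ⊕ 1e = 55
byte 5: f7 ⊕ e6 = 11
byte 6: 55 ⊕ b3 = e6
byte 7: d3 ⊕ c7 = 14
byte 8: 93 ⊕ 1e = 8d
byte 9: e5 ⊕ e6 = 03
byte 10: 7c ⊕ b3 = cf
byte 11: 5a ⊕ c7 = 9d

01100111 00101010 00101010 00100100 01010101 00010001 11100110 00010100 10001101 00000011 11001111 10011101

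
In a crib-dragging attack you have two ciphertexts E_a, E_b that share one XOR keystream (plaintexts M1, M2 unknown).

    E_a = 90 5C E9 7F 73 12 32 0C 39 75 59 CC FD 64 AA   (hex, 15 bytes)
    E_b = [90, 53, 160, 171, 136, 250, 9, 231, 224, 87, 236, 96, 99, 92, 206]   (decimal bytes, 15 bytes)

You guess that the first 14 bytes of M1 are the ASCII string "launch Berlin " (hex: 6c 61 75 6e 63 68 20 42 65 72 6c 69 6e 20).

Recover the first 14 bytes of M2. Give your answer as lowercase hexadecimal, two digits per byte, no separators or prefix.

First, E_a ⊕ E_b = (M1 ⊕ K) ⊕ (M2 ⊕ K) = M1 ⊕ M2, so the key drops out. Then M2 = (M1 ⊕ M2) ⊕ M1 over the first 14 bytes.
byte 0: (90 xor 5a) xor 6c = ca xor 6c = a6
byte 1: (5c xor 35) xor 61 = 69 xor 61 = 08
byte 2: (e9 xor a0) xor 75 = 49 xor 75 = 3c
byte 3: (7f xor ab) xor 6e = d4 xor 6e = ba
byte 4: (73 xor 88) xor 63 = fb xor 63 = 98
byte 5: (12 xor fa) xor 68 = e8 xor 68 = 80
byte 6: (32 xor 09) xor 20 = 3b xor 20 = 1b
byte 7: (0c xor e7) xor 42 = eb xor 42 = a9
byte 8: (39 xor e0) xor 65 = d9 xor 65 = bc
byte 9: (75 xor 57) xor 72 = 22 xor 72 = 50
byte 10: (59 xor ec) xor 6c = b5 xor 6c = d9
byte 11: (cc xor 60) xor 69 = ac xor 69 = c5
byte 12: (fd xor 63) xor 6e = 9e xor 6e = f0
byte 13: (64 xor 5c) xor 20 = 38 xor 20 = 18

a6083cba98801ba9bc50d9c5f018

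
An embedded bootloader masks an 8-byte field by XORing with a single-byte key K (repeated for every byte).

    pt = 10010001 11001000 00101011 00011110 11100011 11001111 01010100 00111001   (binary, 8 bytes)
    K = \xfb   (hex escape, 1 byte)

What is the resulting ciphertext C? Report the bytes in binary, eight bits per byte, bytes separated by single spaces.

01101010 00110011 11010000 11100101 00011000 00110100 10101111 11000010

The 1-byte key repeats, so the effective keystream is fb fb fb fb fb fb fb fb.
byte 0: 91 ^ fb = 6a
byte 1: c8 ^ fb = 33
byte 2: 2b ^ fb = d0
byte 3: 1e ^ fb = e5
byte 4: e3 ^ fb = 18
byte 5: cf ^ fb = 34
byte 6: 54 ^ fb = af
byte 7: 39 ^ fb = c2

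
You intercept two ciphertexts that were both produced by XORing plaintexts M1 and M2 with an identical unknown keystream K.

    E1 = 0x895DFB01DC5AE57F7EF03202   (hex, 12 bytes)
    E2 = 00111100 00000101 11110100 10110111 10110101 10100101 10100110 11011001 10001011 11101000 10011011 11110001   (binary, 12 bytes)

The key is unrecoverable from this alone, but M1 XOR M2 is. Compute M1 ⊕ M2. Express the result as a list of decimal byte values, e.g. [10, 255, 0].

[181, 88, 15, 182, 105, 255, 67, 166, 245, 24, 169, 243]

E1 ⊕ E2 = (M1 ⊕ K) ⊕ (M2 ⊕ K) = M1 ⊕ M2 — the shared key cancels under XOR.
byte 0: 89 ^ 3c = b5
byte 1: 5d ^ 05 = 58
byte 2: fb ^ f4 = 0f
byte 3: 01 ^ b7 = b6
byte 4: dc ^ b5 = 69
byte 5: 5a ^ a5 = ff
byte 6: e5 ^ a6 = 43
byte 7: 7f ^ d9 = a6
byte 8: 7e ^ 8b = f5
byte 9: f0 ^ e8 = 18
byte 10: 32 ^ 9b = a9
byte 11: 02 ^ f1 = f3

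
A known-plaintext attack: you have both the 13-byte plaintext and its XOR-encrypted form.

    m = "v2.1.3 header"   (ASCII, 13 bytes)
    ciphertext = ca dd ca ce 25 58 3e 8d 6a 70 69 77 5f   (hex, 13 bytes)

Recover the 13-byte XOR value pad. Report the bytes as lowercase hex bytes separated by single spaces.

Since ciphertext = m ⊕ pad, XORing both sides with m gives pad = m ⊕ ciphertext.
76 ^ ca = bc
32 ^ dd = ef
2e ^ ca = e4
31 ^ ce = ff
2e ^ 25 = 0b
33 ^ 58 = 6b
20 ^ 3e = 1e
68 ^ 8d = e5
65 ^ 6a = 0f
61 ^ 70 = 11
64 ^ 69 = 0d
65 ^ 77 = 12
72 ^ 5f = 2d

bc ef e4 ff 0b 6b 1e e5 0f 11 0d 12 2d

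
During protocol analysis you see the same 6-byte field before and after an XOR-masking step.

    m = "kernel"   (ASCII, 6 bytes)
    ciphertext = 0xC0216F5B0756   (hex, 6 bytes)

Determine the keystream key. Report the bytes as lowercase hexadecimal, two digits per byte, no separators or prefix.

Since ciphertext = m ⊕ key, XORing both sides with m gives key = m ⊕ ciphertext.
6b ^ c0 = ab
65 ^ 21 = 44
72 ^ 6f = 1d
6e ^ 5b = 35
65 ^ 07 = 62
6c ^ 56 = 3a

ab441d35623a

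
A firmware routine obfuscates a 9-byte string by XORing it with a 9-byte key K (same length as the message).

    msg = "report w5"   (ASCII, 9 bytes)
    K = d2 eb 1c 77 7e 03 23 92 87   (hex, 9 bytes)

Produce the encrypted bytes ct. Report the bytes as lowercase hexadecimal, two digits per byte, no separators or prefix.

byte 0: 72 xor d2 = a0
byte 1: 65 xor eb = 8e
byte 2: 70 xor 1c = 6c
byte 3: 6f xor 77 = 18
byte 4: 72 xor 7e = 0c
byte 5: 74 xor 03 = 77
byte 6: 20 xor 23 = 03
byte 7: 77 xor 92 = e5
byte 8: 35 xor 87 = b2

a08e6c180c7703e5b2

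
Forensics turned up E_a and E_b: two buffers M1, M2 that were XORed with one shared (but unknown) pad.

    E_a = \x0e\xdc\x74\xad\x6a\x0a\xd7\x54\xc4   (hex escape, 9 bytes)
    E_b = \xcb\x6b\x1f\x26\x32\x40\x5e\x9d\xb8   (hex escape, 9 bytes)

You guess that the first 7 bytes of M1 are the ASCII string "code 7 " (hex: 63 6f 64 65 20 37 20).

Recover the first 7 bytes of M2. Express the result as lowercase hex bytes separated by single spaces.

a6 d8 0f ee 78 7d a9

First, E_a ⊕ E_b = (M1 ⊕ K) ⊕ (M2 ⊕ K) = M1 ⊕ M2, so the key drops out. Then M2 = (M1 ⊕ M2) ⊕ M1 over the first 7 bytes.
byte 0: (0e ^ cb) ^ 63 = c5 ^ 63 = a6
byte 1: (dc ^ 6b) ^ 6f = b7 ^ 6f = d8
byte 2: (74 ^ 1f) ^ 64 = 6b ^ 64 = 0f
byte 3: (ad ^ 26) ^ 65 = 8b ^ 65 = ee
byte 4: (6a ^ 32) ^ 20 = 58 ^ 20 = 78
byte 5: (0a ^ 40) ^ 37 = 4a ^ 37 = 7d
byte 6: (d7 ^ 5e) ^ 20 = 89 ^ 20 = a9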